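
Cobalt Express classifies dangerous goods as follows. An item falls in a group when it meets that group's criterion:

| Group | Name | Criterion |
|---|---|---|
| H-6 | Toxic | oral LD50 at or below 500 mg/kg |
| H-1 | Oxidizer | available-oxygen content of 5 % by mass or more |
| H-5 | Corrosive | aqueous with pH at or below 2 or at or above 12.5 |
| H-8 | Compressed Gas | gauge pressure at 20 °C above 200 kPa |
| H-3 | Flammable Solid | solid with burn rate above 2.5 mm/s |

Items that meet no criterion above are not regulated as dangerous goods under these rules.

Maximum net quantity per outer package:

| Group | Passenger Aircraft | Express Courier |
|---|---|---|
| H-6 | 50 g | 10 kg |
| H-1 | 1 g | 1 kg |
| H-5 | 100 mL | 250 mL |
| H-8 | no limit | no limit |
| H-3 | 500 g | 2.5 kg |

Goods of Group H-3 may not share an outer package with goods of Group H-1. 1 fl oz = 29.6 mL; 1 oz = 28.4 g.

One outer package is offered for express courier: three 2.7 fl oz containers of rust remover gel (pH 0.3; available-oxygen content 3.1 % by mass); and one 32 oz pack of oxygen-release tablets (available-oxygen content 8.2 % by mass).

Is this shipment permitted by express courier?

pH 0.3 meets the Group H-5 criterion (Corrosive), so the rust remover gel is Group H-5.
With available-oxygen content 8.2 % by mass (≥ 5 % by mass), the oxygen-release tablets fall in Group H-1.
Group H-5 quantity: three 2.7 fl oz containers = 239.76 mL.
239.76 mL is within the express courier limit of 250 mL for Group H-5.
Group H-1 quantity: one 32 oz pack = 908.8 g.
908.8 g is within the express courier limit of 1 kg for Group H-1.
The segregation rule (Group H-3 with Group H-1) does not apply to Group H-5 with Group H-1.
Every hazard group is within its express courier limit and no segregation rule is violated.

Yes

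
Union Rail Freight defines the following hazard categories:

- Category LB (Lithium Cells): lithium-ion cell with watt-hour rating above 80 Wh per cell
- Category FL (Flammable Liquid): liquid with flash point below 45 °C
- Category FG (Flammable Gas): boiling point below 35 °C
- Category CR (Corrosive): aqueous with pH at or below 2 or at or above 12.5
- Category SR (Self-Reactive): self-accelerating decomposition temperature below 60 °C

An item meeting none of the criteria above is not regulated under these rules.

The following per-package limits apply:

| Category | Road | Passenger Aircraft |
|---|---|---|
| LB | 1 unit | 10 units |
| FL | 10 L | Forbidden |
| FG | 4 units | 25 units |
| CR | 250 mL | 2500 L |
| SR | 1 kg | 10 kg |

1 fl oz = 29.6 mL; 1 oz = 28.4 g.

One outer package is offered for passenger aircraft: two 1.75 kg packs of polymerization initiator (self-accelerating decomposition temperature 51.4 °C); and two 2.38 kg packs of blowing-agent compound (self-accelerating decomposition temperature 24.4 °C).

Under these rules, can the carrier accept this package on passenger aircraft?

Polymerization initiator: self-accelerating decomposition temperature 51.4 °C < 60 °C → Category SR (Self-Reactive).
Blowing-agent compound: self-accelerating decomposition temperature 24.4 °C < 60 °C → Category SR (Self-Reactive).
Category SR net quantity: (two 1.75 kg packs = 3.5 kg) + (two 2.38 kg packs = 4.76 kg) = 8.26 kg.
8.26 kg is within the passenger aircraft limit of 10 kg for Category SR.

Yes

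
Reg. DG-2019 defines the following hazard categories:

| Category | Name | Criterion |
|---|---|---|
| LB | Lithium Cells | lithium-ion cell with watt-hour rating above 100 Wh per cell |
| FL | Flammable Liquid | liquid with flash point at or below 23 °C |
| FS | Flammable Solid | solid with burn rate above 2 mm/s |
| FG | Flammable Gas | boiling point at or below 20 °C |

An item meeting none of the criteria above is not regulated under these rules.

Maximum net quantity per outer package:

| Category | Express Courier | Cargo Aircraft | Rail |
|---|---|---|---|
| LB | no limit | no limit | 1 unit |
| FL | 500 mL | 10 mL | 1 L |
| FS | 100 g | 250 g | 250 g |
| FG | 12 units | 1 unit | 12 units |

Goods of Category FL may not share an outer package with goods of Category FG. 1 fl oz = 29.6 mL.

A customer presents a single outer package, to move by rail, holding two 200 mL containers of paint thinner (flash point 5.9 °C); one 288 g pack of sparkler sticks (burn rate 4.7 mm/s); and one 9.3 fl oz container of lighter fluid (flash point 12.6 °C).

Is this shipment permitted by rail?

Flash point 5.9 °C meets the Category FL criterion (Flammable Liquid), so the paint thinner is Category FL.
Burn rate 4.7 mm/s meets the Category FS criterion (Flammable Solid), so the sparkler sticks are Category FS.
The lighter fluid has flash point 12.6 °C, which is ≤ 23 °C, so it is Category FL (Flammable Liquid).
Category FL net quantity: (two 200 mL containers = 400 mL) + (one 9.3 fl oz container = 275.28 mL) = 675.28 mL.
675.28 mL ≤ 1 L (rail limit, Category FL) — within limit.
Category FS quantity: 288 g.
288 g exceeds the rail limit of 250 g for Category FS.
The segregation rule (Category FL with Category FG) does not apply to Category FL with Category FS.

No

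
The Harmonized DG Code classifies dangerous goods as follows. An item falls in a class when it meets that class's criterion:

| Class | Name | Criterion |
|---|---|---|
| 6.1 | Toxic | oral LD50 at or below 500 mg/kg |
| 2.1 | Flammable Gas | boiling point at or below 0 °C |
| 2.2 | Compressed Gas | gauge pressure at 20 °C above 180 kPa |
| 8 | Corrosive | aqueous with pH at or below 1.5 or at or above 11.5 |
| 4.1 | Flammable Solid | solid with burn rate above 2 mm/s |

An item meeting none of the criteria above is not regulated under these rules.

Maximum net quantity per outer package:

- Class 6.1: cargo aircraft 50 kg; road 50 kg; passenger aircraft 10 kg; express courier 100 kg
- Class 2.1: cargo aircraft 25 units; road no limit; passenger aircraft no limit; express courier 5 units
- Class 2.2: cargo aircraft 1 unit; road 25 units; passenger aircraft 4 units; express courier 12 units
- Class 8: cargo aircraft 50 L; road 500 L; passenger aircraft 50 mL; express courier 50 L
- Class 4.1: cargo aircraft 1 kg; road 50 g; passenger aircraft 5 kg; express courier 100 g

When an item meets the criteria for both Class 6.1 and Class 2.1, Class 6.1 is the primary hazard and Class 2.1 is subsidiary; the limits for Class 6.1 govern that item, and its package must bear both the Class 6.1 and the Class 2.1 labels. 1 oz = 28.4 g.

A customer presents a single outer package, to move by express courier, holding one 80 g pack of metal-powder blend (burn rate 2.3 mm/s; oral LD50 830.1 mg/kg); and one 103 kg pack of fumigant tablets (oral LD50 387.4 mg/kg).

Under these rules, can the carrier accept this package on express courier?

No

Burn rate 2.3 mm/s meets the Class 4.1 criterion (Flammable Solid), so the metal-powder blend is Class 4.1.
The fumigant tablets have oral LD50 387.4 mg/kg, which is ≤ 500 mg/kg, so they are Class 6.1 (Toxic).
Class 6.1 quantity: 103 kg.
103 kg exceeds the express courier limit of 100 kg for Class 6.1.
Class 4.1 quantity: 80 g.
That is within the Class 4.1 express courier limit of 100 g.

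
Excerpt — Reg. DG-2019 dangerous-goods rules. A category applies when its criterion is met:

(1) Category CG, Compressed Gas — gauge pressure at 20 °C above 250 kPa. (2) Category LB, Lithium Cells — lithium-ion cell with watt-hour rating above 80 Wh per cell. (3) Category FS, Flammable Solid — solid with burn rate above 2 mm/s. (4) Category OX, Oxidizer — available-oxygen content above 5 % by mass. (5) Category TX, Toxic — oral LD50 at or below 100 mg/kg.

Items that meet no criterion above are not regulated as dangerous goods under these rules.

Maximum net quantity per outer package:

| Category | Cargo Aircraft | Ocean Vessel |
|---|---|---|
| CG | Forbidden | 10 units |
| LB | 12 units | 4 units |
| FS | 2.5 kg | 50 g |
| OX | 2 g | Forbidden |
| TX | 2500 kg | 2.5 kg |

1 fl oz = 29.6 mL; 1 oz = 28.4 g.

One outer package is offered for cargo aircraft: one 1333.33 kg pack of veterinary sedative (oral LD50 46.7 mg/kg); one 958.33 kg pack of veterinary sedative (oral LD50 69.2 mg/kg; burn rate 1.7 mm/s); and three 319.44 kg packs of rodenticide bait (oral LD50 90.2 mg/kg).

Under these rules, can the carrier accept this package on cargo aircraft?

No

Oral LD50 46.7 mg/kg meets the Category TX criterion (Toxic), so the veterinary sedative is Category TX.
Oral LD50 69.2 mg/kg meets the Category TX criterion (Toxic), so the veterinary sedative is Category TX.
Rodenticide bait: oral LD50 90.2 mg/kg ≤ 100 mg/kg → Category TX (Toxic).
Total Category TX: 1333.33 kg + 958.33 kg + (three 319.44 kg packs = 958.32 kg) = 3249.98 kg.
3249.98 kg > 2500 kg (cargo aircraft limit, Category TX) — over the limit.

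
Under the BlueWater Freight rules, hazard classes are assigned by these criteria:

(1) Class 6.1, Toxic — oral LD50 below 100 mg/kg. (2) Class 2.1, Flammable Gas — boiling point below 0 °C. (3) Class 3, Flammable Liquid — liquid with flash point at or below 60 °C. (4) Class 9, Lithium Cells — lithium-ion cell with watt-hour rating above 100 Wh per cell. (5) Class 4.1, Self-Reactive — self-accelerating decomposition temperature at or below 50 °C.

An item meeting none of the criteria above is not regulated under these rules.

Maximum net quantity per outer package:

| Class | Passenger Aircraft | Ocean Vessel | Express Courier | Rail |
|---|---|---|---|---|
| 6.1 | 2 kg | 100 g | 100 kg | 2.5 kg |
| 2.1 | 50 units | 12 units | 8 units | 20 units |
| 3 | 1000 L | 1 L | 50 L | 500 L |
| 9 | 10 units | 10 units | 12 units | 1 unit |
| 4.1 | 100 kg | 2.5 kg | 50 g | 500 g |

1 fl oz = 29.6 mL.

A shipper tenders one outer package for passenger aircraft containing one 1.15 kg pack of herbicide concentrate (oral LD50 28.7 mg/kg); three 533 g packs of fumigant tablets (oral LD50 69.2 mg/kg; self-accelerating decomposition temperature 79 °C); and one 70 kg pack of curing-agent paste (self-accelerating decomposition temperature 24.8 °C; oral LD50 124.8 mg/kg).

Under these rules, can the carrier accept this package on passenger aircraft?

No

The herbicide concentrate has oral LD50 28.7 mg/kg, which is < 100 mg/kg, so it is Class 6.1 (Toxic).
With oral LD50 69.2 mg/kg (< 100 mg/kg), the fumigant tablets fall in Class 6.1.
Self-accelerating decomposition temperature 24.8 °C meets the Class 4.1 criterion (Self-Reactive), so the curing-agent paste is Class 4.1.
Class 6.1 net quantity: 1.15 kg + (three 533 g packs = 1.599 kg) = 2.749 kg.
2.749 kg > 2 kg (passenger aircraft limit, Class 6.1) — over the limit.
Class 4.1 quantity: 70 kg.
70 kg is within the passenger aircraft limit of 100 kg for Class 4.1.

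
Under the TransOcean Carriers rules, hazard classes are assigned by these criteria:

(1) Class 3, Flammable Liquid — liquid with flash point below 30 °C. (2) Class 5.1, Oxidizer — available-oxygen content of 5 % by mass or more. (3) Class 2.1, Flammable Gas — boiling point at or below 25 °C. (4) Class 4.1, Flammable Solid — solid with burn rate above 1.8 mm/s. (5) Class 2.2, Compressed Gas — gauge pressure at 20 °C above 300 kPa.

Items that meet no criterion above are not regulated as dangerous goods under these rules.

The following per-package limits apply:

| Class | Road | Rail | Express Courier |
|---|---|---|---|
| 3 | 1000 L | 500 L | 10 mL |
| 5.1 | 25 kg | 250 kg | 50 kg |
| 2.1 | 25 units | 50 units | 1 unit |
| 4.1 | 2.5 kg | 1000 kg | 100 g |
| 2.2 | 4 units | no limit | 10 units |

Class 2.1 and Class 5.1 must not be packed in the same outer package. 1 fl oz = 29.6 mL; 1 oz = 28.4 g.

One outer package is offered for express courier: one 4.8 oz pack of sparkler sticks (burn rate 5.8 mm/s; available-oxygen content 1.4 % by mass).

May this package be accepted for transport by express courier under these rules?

Burn rate 5.8 mm/s meets the Class 4.1 criterion (Flammable Solid), so the sparkler sticks are Class 4.1.
Class 4.1 quantity: one 4.8 oz pack = 136.32 g.
136.32 g exceeds the express courier limit of 100 g for Class 4.1.

No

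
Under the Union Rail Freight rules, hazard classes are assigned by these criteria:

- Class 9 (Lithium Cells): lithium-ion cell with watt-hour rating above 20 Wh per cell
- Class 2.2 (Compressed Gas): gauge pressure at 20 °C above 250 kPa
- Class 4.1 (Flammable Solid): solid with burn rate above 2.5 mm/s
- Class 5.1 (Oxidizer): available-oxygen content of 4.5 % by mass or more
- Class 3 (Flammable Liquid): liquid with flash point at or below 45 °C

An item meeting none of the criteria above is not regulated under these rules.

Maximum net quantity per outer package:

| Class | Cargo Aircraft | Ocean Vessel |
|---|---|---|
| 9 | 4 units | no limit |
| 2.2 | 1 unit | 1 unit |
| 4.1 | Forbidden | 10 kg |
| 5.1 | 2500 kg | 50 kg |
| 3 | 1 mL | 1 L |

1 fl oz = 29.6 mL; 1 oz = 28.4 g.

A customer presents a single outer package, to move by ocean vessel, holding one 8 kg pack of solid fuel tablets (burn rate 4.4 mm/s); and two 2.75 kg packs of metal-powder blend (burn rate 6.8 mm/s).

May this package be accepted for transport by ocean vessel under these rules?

With burn rate 4.4 mm/s (> 2.5 mm/s), the solid fuel tablets fall in Class 4.1.
Burn rate 6.8 mm/s meets the Class 4.1 criterion (Flammable Solid), so the metal-powder blend is Class 4.1.
Class 4.1 net quantity: 8 kg + (two 2.75 kg packs = 5.5 kg) = 13.5 kg.
13.5 kg > 10 kg (ocean vessel limit, Class 4.1) — over the limit.

No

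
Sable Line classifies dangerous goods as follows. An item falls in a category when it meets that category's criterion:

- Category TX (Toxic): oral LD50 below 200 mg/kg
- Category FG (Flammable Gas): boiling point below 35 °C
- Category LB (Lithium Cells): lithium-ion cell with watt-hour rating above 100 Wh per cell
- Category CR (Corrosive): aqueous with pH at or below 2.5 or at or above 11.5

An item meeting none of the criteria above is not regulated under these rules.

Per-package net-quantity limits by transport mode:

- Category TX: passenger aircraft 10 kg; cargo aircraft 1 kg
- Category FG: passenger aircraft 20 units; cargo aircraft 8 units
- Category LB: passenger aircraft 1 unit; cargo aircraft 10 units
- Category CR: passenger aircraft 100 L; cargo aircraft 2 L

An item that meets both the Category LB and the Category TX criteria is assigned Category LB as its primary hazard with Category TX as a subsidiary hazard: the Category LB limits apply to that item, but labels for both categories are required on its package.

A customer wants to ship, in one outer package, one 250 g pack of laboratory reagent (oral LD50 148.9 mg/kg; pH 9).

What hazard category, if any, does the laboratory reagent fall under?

With oral LD50 148.9 mg/kg (< 200 mg/kg), the laboratory reagent falls in Category TX.

Category TX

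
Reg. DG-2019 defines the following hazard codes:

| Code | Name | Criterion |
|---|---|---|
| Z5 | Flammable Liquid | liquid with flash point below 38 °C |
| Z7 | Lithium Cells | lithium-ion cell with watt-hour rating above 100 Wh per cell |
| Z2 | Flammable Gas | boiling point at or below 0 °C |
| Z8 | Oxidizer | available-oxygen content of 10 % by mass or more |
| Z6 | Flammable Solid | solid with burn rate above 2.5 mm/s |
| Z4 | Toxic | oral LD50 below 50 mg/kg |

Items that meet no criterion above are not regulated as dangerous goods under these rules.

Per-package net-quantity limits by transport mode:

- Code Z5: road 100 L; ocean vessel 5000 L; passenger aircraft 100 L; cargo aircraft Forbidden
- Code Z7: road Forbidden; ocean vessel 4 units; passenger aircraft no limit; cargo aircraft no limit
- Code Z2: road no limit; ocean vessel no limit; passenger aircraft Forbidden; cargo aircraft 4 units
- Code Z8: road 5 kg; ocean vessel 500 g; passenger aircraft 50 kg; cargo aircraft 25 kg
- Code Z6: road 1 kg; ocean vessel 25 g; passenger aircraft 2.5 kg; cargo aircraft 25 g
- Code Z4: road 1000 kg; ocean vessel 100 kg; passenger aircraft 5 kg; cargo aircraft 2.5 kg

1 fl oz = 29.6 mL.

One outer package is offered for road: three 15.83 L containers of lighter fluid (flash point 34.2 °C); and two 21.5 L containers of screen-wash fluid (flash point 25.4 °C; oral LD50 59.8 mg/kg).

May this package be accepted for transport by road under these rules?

Yes

Flash point 34.2 °C meets the Code Z5 criterion (Flammable Liquid), so the lighter fluid is Code Z5.
Screen-wash fluid: flash point 25.4 °C < 38 °C → Code Z5 (Flammable Liquid).
Total Code Z5: (three 15.83 L containers = 47.49 L) + (two 21.5 L containers = 43 L) = 90.49 L.
90.49 L ≤ 100 L (road limit, Code Z5) — within limit.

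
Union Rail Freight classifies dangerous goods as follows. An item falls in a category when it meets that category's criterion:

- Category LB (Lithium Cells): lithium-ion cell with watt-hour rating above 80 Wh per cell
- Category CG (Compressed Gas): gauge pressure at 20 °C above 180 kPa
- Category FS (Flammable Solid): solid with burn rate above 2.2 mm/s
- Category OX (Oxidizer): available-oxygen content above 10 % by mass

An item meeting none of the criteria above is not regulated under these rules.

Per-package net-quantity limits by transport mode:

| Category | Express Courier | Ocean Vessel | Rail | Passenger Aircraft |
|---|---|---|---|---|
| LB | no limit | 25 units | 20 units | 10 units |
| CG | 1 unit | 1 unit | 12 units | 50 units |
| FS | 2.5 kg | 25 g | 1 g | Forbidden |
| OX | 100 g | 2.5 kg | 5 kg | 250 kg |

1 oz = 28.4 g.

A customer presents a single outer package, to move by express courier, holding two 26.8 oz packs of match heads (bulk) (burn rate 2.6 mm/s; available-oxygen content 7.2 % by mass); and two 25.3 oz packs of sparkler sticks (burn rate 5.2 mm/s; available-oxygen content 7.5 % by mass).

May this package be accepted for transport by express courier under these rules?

The match heads (bulk) have burn rate 2.6 mm/s, which is > 2.2 mm/s, so they are Category FS (Flammable Solid).
The sparkler sticks have burn rate 5.2 mm/s, which is > 2.2 mm/s, so they are Category FS (Flammable Solid).
Category FS net quantity: (two 26.8 oz packs = 1522.24 g) + (two 25.3 oz packs = 1437.04 g) = 2959.28 g.
That exceeds the Category FS express courier limit of 2.5 kg.

No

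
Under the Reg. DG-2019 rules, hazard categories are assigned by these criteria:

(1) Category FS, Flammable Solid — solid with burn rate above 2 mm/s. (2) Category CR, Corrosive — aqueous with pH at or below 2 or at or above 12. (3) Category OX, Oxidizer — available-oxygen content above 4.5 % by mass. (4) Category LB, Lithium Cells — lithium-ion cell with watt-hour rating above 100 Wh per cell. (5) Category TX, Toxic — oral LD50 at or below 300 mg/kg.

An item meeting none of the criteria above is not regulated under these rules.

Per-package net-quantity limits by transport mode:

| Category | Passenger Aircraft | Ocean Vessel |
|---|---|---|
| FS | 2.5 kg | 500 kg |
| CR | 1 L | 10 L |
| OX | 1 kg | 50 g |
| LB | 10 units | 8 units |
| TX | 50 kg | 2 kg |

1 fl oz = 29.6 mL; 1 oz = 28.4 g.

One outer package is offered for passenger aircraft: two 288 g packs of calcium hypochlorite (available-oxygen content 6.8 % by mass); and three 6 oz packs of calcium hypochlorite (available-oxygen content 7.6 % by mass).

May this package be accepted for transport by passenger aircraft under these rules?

The calcium hypochlorite has available-oxygen content 6.8 % by mass, which is > 4.5 % by mass, so it is Category OX (Oxidizer).
The calcium hypochlorite has available-oxygen content 7.6 % by mass, which is > 4.5 % by mass, so it is Category OX (Oxidizer).
Total Category OX: (two 288 g packs = 576 g) + (three 6 oz packs = 511.2 g) = 1087.2 g.
That exceeds the Category OX passenger aircraft limit of 1 kg.

No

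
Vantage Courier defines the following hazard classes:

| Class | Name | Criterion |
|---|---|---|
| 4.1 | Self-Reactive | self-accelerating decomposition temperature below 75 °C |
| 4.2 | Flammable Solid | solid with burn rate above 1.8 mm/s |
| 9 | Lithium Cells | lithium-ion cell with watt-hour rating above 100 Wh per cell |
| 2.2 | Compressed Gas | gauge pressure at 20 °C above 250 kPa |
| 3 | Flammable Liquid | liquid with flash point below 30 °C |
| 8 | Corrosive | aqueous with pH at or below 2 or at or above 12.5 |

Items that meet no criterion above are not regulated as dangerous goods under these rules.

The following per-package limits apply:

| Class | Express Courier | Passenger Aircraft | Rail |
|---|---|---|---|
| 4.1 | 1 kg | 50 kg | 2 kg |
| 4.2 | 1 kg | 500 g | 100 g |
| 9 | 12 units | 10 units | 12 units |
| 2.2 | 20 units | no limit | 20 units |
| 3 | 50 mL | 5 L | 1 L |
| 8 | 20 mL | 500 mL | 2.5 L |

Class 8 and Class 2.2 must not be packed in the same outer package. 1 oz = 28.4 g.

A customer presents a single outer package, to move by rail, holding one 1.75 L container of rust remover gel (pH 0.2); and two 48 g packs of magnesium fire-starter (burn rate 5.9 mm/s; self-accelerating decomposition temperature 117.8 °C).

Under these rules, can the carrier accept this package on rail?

Yes

Rust remover gel: pH 0.2 ≤ 2 → Class 8 (Corrosive).
Magnesium fire-starter: burn rate 5.9 mm/s > 1.8 mm/s → Class 4.2 (Flammable Solid).
Class 8 quantity: 1.75 L.
1.75 L is within the rail limit of 2.5 L for Class 8.
Class 4.2 quantity: two 48 g packs = 96 g.
96 g is within the rail limit of 100 g for Class 4.2.
The segregation rule (Class 8 with Class 2.2) does not apply to Class 8 with Class 4.2.
Every hazard class is within its rail limit and no segregation rule is violated.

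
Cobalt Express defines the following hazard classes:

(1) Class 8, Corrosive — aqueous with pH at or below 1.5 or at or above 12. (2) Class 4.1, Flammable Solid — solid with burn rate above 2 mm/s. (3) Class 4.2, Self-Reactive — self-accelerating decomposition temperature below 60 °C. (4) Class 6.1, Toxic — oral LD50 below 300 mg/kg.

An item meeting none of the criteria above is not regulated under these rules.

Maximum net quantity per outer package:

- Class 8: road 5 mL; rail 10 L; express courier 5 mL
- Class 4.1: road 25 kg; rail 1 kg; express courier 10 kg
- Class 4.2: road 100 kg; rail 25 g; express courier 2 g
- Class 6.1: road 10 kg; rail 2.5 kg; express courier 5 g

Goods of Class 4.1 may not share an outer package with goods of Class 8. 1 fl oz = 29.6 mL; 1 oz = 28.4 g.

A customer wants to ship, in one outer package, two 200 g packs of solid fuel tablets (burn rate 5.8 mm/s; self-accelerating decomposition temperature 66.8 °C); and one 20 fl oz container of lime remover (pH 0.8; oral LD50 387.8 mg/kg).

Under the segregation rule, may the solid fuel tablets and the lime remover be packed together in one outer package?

No

Solid fuel tablets: burn rate 5.8 mm/s > 2 mm/s → Class 4.1 (Flammable Solid).
The lime remover has pH 0.8, which is ≤ 1.5, so it is Class 8 (Corrosive).
Class 4.1 and Class 8 may not share an outer package.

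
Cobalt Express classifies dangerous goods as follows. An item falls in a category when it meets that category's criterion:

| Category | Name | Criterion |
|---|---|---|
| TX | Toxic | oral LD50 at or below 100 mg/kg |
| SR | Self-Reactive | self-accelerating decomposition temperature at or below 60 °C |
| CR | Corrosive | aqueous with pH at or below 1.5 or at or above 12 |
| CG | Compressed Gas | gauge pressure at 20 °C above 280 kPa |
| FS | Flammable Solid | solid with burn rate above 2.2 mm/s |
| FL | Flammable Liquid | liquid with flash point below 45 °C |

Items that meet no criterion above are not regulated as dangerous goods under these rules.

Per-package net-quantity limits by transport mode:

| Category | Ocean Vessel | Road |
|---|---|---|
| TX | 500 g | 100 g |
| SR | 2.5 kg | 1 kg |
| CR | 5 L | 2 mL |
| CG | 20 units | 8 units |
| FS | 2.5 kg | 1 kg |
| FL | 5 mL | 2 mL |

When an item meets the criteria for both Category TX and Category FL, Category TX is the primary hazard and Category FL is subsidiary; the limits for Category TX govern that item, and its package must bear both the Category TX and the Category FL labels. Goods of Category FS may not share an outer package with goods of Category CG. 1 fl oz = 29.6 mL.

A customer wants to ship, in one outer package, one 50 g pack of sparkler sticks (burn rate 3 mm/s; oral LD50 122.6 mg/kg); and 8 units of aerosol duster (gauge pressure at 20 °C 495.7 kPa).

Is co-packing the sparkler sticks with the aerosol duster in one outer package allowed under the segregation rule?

The sparkler sticks have burn rate 3 mm/s, which is > 2.2 mm/s, so they are Category FS (Flammable Solid).
Aerosol duster: gauge pressure at 20 °C 495.7 kPa > 280 kPa → Category CG (Compressed Gas).
Category FS and Category CG may not share an outer package.

No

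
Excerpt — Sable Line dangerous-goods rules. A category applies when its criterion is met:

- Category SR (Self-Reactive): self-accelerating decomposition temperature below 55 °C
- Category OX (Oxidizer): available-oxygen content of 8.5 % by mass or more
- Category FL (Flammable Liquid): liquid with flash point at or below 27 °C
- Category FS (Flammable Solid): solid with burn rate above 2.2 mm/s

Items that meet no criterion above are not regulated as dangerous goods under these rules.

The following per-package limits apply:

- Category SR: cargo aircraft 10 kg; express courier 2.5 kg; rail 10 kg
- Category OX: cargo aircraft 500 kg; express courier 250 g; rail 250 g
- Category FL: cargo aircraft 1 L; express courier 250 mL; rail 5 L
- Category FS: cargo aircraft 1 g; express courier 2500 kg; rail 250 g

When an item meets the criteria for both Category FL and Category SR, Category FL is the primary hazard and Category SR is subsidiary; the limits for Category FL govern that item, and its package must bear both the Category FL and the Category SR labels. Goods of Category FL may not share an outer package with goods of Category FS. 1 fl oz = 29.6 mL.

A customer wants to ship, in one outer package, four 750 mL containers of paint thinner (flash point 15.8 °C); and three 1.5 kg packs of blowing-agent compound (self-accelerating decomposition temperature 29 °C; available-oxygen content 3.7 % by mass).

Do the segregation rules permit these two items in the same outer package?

Yes

With flash point 15.8 °C (≤ 27 °C), the paint thinner falls in Category FL.
Self-accelerating decomposition temperature 29 °C meets the Category SR criterion (Self-Reactive), so the blowing-agent compound is Category SR.
No segregation rule bars Category FL with Category SR.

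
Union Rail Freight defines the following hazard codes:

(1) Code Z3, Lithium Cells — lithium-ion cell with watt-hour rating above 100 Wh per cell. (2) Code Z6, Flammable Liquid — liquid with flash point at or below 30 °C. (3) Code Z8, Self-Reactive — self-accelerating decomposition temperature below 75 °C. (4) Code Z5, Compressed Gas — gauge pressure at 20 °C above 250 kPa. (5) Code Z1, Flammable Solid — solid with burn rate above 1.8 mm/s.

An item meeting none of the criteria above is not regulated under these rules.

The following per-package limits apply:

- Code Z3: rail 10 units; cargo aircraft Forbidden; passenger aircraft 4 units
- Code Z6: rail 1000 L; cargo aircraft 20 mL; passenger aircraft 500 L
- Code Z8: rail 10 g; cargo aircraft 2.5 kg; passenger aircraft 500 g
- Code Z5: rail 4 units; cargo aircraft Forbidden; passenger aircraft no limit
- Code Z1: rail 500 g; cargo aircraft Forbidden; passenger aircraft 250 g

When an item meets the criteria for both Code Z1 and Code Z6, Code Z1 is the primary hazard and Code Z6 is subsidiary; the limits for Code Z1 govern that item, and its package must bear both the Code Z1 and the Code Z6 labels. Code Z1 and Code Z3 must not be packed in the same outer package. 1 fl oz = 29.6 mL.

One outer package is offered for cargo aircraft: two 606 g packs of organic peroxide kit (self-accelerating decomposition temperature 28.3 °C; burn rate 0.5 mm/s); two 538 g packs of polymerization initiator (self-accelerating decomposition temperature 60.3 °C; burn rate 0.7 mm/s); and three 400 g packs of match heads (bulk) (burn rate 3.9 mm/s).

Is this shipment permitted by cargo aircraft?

Self-accelerating decomposition temperature 28.3 °C meets the Code Z8 criterion (Self-Reactive), so the organic peroxide kit is Code Z8.
The polymerization initiator has self-accelerating decomposition temperature 60.3 °C, which is < 75 °C, so it is Code Z8 (Self-Reactive).
Match heads (bulk): burn rate 3.9 mm/s > 1.8 mm/s → Code Z1 (Flammable Solid).
Code Z1 quantity: three 400 g packs = 1.2 kg.
By cargo aircraft, Code Z1 is Forbidden regardless of quantity.
Code Z8 net quantity: (two 606 g packs = 1.212 kg) + (two 538 g packs = 1.076 kg) = 2.288 kg.
2.288 kg ≤ 2.5 kg (cargo aircraft limit, Code Z8) — within limit.
The segregation rule (Code Z1 with Code Z3) does not apply to Code Z1 with Code Z8.

No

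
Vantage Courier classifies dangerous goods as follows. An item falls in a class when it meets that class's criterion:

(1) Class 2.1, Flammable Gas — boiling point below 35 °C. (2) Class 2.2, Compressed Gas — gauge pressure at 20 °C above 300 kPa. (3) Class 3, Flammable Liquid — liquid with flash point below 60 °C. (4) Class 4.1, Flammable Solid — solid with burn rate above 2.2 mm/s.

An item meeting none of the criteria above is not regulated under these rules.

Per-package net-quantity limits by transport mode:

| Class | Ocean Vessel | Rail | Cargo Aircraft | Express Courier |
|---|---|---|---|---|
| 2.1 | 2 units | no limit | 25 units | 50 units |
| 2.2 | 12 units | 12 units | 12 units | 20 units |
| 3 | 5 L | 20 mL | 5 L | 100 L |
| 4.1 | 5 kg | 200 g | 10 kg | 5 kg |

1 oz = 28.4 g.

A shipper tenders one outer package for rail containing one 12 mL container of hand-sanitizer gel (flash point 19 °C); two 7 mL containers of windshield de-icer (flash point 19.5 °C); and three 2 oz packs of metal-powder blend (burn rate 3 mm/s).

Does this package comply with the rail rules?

No

Flash point 19 °C meets the Class 3 criterion (Flammable Liquid), so the hand-sanitizer gel is Class 3.
With flash point 19.5 °C (< 60 °C), the windshield de-icer falls in Class 3.
Burn rate 3 mm/s meets the Class 4.1 criterion (Flammable Solid), so the metal-powder blend is Class 4.1.
Total Class 3: 12 mL + (two 7 mL containers = 14 mL) = 26 mL.
26 mL > 20 mL (rail limit, Class 3) — over the limit.
Class 4.1 quantity: three 2 oz packs = 170.4 g.
170.4 g is within the rail limit of 200 g for Class 4.1.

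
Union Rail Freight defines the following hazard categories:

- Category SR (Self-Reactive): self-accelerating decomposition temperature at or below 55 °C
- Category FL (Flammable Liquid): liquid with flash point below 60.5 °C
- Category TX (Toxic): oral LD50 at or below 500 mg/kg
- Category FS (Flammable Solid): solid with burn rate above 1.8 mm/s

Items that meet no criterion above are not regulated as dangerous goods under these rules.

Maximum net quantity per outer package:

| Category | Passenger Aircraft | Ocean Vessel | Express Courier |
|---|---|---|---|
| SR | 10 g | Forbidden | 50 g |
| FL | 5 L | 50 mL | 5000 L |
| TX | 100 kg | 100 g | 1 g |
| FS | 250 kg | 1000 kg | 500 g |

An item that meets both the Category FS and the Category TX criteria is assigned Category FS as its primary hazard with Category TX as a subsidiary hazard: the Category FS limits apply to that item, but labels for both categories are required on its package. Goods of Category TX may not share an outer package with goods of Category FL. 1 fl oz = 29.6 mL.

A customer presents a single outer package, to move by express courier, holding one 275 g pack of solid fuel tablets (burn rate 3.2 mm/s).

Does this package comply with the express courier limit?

With burn rate 3.2 mm/s (> 1.8 mm/s), the solid fuel tablets fall in Category FS.
Category FS quantity: 275 g.
That is within the Category FS express courier limit of 500 g.

Yes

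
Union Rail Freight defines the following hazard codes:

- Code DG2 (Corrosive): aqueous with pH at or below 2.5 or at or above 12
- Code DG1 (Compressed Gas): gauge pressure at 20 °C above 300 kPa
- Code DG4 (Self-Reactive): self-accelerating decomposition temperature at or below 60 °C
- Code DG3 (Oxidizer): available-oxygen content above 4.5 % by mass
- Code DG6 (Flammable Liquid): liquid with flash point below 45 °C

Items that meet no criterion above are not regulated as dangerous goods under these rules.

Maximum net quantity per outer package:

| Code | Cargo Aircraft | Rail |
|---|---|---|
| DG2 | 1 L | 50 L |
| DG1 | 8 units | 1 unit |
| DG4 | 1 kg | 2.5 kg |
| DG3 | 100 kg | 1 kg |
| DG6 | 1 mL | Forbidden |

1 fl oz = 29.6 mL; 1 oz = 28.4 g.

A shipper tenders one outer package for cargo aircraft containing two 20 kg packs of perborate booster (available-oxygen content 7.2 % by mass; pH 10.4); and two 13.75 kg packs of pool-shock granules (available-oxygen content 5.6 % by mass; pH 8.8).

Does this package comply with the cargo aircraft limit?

With available-oxygen content 7.2 % by mass (> 4.5 % by mass), the perborate booster falls in Code DG3.
Pool-shock granules: available-oxygen content 5.6 % by mass > 4.5 % by mass → Code DG3 (Oxidizer).
Code DG3 net quantity: (two 20 kg packs = 40 kg) + (two 13.75 kg packs = 27.5 kg) = 67.5 kg.
67.5 kg is within the cargo aircraft limit of 100 kg for Code DG3.

Yes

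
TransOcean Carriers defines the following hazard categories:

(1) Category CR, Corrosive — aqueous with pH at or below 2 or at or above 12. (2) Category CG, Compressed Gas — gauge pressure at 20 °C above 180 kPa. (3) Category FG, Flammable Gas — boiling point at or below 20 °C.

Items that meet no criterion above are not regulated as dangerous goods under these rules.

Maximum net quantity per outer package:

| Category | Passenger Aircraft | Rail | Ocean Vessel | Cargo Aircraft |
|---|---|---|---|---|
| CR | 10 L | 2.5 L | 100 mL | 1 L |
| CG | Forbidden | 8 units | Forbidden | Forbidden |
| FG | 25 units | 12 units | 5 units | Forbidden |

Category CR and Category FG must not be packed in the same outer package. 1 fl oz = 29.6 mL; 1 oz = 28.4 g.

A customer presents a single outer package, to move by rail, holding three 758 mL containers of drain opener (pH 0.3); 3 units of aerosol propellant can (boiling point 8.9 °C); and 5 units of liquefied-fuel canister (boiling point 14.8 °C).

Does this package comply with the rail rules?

pH 0.3 meets the Category CR criterion (Corrosive), so the drain opener is Category CR.
With boiling point 8.9 °C (≤ 20 °C), the aerosol propellant can falls in Category FG.
The liquefied-fuel canister has boiling point 14.8 °C, which is ≤ 20 °C, so it is Category FG (Flammable Gas).
Category CR quantity: three 758 mL containers = 2.274 L.
2.274 L ≤ 2.5 L (rail limit, Category CR) — within limit.
Total Category FG: 3 units + 5 units = 8 units.
8 units is within the rail limit of 12 units for Category FG.
Category CR and Category FG may not share an outer package.

No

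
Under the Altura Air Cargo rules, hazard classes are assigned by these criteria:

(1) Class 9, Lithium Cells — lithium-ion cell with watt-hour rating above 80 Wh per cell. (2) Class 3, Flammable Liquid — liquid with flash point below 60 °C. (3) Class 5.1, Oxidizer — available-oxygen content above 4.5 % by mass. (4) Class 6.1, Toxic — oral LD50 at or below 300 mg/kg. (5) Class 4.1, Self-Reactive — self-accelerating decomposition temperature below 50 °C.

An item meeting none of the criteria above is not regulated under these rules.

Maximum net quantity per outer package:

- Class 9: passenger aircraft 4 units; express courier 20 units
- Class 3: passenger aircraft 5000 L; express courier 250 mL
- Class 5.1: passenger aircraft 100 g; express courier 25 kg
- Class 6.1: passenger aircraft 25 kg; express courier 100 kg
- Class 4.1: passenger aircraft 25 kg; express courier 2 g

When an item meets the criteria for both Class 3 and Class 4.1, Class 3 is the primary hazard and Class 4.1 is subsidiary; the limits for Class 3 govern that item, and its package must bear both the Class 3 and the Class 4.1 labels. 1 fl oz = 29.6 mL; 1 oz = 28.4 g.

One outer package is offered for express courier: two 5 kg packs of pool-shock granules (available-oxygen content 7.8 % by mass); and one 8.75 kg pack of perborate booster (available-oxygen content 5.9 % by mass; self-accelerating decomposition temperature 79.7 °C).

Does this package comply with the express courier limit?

Yes

Available-oxygen content 7.8 % by mass meets the Class 5.1 criterion (Oxidizer), so the pool-shock granules are Class 5.1.
Perborate booster: available-oxygen content 5.9 % by mass > 4.5 % by mass → Class 5.1 (Oxidizer).
Class 5.1 net quantity: (two 5 kg packs = 10 kg) + 8.75 kg = 18.75 kg.
That is within the Class 5.1 express courier limit of 25 kg.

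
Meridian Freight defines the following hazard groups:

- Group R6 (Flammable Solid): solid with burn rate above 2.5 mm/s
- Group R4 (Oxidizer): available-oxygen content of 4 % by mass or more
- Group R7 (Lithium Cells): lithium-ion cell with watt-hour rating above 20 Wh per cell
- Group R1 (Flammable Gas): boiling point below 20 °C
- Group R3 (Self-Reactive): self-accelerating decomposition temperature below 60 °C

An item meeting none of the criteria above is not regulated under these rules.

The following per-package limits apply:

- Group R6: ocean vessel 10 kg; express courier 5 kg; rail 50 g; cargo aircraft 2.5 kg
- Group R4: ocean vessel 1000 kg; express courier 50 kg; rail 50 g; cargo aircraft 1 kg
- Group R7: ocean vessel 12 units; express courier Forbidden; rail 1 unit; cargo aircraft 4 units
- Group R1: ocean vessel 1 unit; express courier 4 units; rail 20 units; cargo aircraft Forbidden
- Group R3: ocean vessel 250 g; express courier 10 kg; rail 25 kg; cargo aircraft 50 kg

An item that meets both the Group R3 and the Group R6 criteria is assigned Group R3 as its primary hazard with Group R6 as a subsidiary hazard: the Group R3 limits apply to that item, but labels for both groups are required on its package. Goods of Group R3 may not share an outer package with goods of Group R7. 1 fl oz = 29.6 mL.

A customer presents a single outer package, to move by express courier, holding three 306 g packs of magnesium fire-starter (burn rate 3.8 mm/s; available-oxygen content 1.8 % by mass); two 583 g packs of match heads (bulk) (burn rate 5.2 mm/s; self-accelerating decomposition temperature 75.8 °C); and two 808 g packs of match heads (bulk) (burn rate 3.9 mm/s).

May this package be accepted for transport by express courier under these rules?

Yes

The magnesium fire-starter has burn rate 3.8 mm/s, which is > 2.5 mm/s, so it is Group R6 (Flammable Solid).
Match heads (bulk): burn rate 5.2 mm/s > 2.5 mm/s → Group R6 (Flammable Solid).
Burn rate 3.9 mm/s meets the Group R6 criterion (Flammable Solid), so the match heads (bulk) are Group R6.
Group R6 net quantity: (three 306 g packs = 918 g) + (two 583 g packs = 1.166 kg) + (two 808 g packs = 1.616 kg) = 3.7 kg.
That is within the Group R6 express courier limit of 5 kg.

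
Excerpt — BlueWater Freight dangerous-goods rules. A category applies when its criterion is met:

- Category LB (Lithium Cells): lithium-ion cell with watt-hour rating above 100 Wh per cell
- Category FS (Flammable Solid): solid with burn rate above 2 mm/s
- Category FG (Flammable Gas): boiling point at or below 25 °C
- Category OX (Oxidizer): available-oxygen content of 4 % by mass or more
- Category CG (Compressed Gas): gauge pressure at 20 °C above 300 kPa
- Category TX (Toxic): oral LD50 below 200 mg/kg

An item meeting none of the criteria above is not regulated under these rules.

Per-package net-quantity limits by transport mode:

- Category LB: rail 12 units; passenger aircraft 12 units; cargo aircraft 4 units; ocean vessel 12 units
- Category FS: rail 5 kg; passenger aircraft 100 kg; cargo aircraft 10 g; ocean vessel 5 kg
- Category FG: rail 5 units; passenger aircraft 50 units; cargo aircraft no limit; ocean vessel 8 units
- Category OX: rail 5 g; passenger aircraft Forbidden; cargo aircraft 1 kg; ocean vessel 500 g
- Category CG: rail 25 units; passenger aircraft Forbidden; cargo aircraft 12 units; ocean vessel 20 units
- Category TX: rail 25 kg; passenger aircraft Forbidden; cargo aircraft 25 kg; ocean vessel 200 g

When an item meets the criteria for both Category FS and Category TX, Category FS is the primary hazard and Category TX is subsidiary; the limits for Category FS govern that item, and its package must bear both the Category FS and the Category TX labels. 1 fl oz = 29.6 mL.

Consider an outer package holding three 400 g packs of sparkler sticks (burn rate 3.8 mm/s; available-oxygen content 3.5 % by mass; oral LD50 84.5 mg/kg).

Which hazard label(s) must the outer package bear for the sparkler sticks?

Category FS and TX

Burn rate 3.8 mm/s meets the Category FS criterion (Flammable Solid), so the sparkler sticks are Category FS.
Sparkler sticks: oral LD50 84.5 mg/kg < 200 mg/kg → Category TX (Toxic).
By the precedence rule Category FS is primary and Category TX is subsidiary, and that rule requires both labels on the package.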